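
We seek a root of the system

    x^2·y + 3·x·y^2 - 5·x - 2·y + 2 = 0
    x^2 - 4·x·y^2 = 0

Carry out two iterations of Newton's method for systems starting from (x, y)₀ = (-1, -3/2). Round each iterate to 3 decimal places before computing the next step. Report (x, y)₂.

At (-1, -3/2): F = (1.750, 10.000).
Jacobian J = [[2·x·y + 3·y^2 - 5, x^2 + 6·x·y - 2], [2·x - 4·y^2, -8·x·y]].
At the point, J = [[4.750, 8.000], [-11.000, -12.000]] (det J = 31.000).
Solving J·Δ = −F gives Δ = (3.258, -2.153).
Then the next iterate is (x, y)₁ = (2.258, -3.653).
Round to (2.258, -3.653) and repeat: F = (69.78597, -115.42814), J = [[18.53628, -46.39228], [-48.86164, 65.98779]].
Δ = (-0.719, 1.217), so (x, y)₂ = (1.539, -2.436).

(1.539, -2.436)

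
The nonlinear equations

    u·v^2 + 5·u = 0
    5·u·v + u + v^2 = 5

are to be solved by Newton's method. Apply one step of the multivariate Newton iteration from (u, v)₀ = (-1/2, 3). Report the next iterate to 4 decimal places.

(-0.1237, 2.4227)

At (-1/2, 3): F = (-7.0000, -4.0000).
Jacobian J = [[v^2 + 5, 2·u·v], [5·v + 1, 5·u + 2·v]].
At the point, J = [[14.0000, -3.0000], [16.0000, 3.5000]] (det J = 97.0000).
Solving J·Δ = −F gives Δ = (0.3763, -0.5773).
Then the next iterate is (u, v)₁ = (-0.1237, 2.4227).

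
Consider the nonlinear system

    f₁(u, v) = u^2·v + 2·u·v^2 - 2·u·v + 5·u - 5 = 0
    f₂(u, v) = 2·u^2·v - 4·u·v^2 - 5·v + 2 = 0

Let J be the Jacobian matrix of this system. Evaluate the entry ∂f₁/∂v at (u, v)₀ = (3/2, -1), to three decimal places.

-6.750

∂f₁/∂v = u^2 + 4·u·v - 2·u.
At (3/2, -1) this is -6.750.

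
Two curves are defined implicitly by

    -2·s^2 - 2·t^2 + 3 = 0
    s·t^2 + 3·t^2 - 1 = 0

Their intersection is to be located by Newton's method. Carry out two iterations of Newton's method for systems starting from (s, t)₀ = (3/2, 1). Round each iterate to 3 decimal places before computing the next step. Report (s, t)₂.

(1.121, 0.513)

At (3/2, 1): F = (-3.500, 3.500).
Jacobian J = [[-4·s, -4·t], [t^2, 2·s·t + 6·t]].
At the point, J = [[-6.000, -4.000], [1.000, 9.000]] (det J = -50.000).
Solving J·Δ = −F gives Δ = (-0.350, -0.350).
Then the next iterate is (s, t)₁ = (1.150, 0.650).
Round to (1.150, 0.650) and repeat: F = (-0.490, 0.75338), J = [[-4.600, -2.600], [0.42250, 5.395]].
Δ = (-0.029, -0.137), so (s, t)₂ = (1.121, 0.513).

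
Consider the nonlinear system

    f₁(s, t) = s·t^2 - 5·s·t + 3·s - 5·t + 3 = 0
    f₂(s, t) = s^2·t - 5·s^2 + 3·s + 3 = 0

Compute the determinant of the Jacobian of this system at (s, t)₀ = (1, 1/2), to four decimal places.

-53.2500

J = [[t^2 - 5·t + 3, 2·s·t - 5·s - 5], [2·s·t - 10·s + 3, s^2]].
At the point, J = [[0.7500, -9.0000], [-6.0000, 1.0000]].
det J = -53.2500.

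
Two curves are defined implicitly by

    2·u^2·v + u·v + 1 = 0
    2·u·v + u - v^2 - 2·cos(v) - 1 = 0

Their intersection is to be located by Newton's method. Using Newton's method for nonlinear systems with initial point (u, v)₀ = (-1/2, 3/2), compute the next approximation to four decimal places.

(0.1667, 0.1410)

At (-1/2, 3/2): F = (1.0000, -5.391474).
Jacobian J = [[4·u·v + v, 2·u^2 + u], [2·v + 1, 2·u - 2·v + 2·sin(v)]].
At the point, J = [[-1.5000, 0.0000], [4.0000, -2.005010]] (det J = 3.007515).
Solving J·Δ = −F gives Δ = (0.6667, -1.3590).
Then the next iterate is (u, v)₁ = (0.1667, 0.1410).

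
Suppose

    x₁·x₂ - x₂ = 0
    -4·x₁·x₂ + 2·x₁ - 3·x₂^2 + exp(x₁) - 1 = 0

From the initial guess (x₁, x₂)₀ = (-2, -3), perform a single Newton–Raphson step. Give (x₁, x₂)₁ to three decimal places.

(-0.134, -1.866)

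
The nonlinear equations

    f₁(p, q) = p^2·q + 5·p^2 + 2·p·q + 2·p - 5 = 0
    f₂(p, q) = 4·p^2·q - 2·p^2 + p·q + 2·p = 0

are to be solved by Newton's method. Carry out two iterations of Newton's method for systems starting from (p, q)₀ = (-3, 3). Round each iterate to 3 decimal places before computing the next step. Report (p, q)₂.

(-1.507, 1.756)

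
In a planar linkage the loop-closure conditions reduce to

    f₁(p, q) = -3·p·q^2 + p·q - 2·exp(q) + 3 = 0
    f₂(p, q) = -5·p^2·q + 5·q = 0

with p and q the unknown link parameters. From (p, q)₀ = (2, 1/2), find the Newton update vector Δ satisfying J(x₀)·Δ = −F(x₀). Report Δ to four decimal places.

At (2, 1/2): F = (-0.797443, -7.5000).
Jacobian J = [[-3·q^2 + q, -6·p·q + p - 2·exp(q)], [-10·p·q, -5·p^2 + 5]].
At the point, J = [[-0.2500, -7.297443], [-10.0000, -15.0000]] (det J = -69.224425).
Solving J·Δ = −F gives Δ = (-0.6178, -0.0881).

(-0.6178, -0.0881)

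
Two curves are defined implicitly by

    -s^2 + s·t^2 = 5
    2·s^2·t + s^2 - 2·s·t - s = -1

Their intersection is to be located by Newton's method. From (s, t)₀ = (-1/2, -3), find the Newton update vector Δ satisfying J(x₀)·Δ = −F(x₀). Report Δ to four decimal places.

(-0.4250, 4.6667)

At (-1/2, -3): F = (-9.7500, -2.7500).
Jacobian J = [[-2·s + t^2, 2·s·t], [4·s·t + 2·s - 2·t - 1, 2·s^2 - 2·s]].
At the point, J = [[10.0000, 3.0000], [10.0000, 1.5000]] (det J = -15.0000).
Solving J·Δ = −F gives Δ = (-0.4250, 4.6667).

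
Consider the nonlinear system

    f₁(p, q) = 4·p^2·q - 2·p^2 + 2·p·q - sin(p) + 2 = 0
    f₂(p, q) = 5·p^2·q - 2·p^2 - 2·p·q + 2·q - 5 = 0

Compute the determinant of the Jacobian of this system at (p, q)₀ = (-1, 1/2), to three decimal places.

8.137

J = [[8·p·q - 4·p + 2·q - cos(p), 4·p^2 + 2·p], [10·p·q - 4·p - 2·q, 5·p^2 - 2·p + 2]].
At the point, J = [[0.45970, 2.000], [-2.000, 9.000]].
det J = 8.137.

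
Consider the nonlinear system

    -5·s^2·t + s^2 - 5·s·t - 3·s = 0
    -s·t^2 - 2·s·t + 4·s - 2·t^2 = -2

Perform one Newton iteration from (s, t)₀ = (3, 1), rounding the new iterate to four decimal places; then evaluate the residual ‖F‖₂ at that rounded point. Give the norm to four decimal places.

At (3, 1): F = (-60.0000, 3.0000).
Jacobian J = [[-10·s·t + 2·s - 5·t - 3, -5·s^2 - 5·s], [-t^2 - 2·t + 4, -2·s·t - 2·s - 4·t]].
At the point, J = [[-32.0000, -60.0000], [1.0000, -16.0000]] (det J = 572.0000).
Solving J·Δ = −F gives Δ = (-1.9930, 0.0629).
Then the next iterate is (s, t)₁ = (1.0070, 1.0629).
Re-evaluating at (1.0070, 1.0629): F = (-12.747816, 0.490142), so ‖F‖₂ = 12.7572.

12.7572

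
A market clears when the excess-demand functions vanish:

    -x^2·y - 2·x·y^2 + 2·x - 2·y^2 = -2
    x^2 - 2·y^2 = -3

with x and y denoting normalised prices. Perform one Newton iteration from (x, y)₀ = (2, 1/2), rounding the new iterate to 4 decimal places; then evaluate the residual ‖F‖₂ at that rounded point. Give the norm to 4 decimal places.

At (2, 1/2): F = (2.5000, 6.5000).
Jacobian J = [[-2·x·y - 2·y^2 + 2, -x^2 - 4·x·y - 4·y], [2·x, -4·y]].
At the point, J = [[-0.5000, -10.0000], [4.0000, -2.0000]] (det J = 41.0000).
Solving J·Δ = −F gives Δ = (-1.4634, 0.3232).
Then the next iterate is (x, y)₁ = (0.5366, 0.8232).
Re-evaluating at (0.5366, 0.8232): F = (0.753589, 1.932623), so ‖F‖₂ = 2.0744.

2.0744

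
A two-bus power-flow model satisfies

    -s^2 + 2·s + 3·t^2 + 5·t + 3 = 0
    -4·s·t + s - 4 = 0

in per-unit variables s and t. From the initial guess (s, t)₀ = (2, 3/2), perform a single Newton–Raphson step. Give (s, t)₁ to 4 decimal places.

At (2, 3/2): F = (17.2500, -14.0000).
Jacobian J = [[-2·s + 2, 6·t + 5], [-4·t + 1, -4·s]].
At the point, J = [[-2.0000, 14.0000], [-5.0000, -8.0000]] (det J = 86.0000).
Solving J·Δ = −F gives Δ = (-0.6744, -1.3285).
Then the next iterate is (s, t)₁ = (1.3256, 0.1715).

(1.3256, 0.1715)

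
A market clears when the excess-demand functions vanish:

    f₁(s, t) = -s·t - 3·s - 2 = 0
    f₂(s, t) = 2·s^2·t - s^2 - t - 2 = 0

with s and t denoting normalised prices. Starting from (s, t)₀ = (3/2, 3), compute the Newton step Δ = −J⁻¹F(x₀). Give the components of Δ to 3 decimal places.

(19.417, -85.000)

At (3/2, 3): F = (-11.000, 6.250).
Jacobian J = [[-t - 3, -s], [4·s·t - 2·s, 2·s^2 - 1]].
At the point, J = [[-6.000, -1.500], [15.000, 3.500]] (det J = 1.500).
Solving J·Δ = −F gives Δ = (19.417, -85.000).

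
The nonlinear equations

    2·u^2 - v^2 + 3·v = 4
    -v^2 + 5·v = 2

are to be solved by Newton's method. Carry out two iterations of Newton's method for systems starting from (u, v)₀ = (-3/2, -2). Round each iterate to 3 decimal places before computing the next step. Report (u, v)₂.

(-1.178, 0.358)

At (-3/2, -2): F = (-9.500, -16.000).
Jacobian J = [[4·u, -2·v + 3], [0, -2·v + 5]].
At the point, J = [[-6.000, 7.000], [0.000, 9.000]] (det J = -54.000).
Solving J·Δ = −F gives Δ = (0.491, 1.778).
Then the next iterate is (u, v)₁ = (-1.009, -0.222).
Round to (-1.009, -0.222) and repeat: F = (-2.67912, -3.15928), J = [[-4.036, 3.444], [0.000, 5.444]].
Δ = (-0.169, 0.580), so (u, v)₂ = (-1.178, 0.358).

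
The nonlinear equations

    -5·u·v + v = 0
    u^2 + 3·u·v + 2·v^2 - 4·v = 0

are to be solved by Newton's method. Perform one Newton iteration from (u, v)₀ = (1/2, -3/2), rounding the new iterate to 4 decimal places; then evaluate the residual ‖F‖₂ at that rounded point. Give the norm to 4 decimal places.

1.9364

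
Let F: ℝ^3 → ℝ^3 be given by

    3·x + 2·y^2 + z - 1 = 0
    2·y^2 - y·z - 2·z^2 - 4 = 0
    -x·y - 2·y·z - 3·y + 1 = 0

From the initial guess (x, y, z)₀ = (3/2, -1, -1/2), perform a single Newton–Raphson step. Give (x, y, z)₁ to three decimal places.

(18.625, 19.250, 24.125)

At (3/2, -1, -1/2): F = (5.000, -3.000, 4.500).
Jacobian J = [[3, 4·y, 1], [0, 4·y - z, -y - 4·z], [-y, -x - 2·z - 3, -2·y]].
At the point, J = [[3.000, -4.000, 1.000], [0.000, -3.500, 3.000], [1.000, -3.500, 2.000]] (det J = 2.000).
Solving J·Δ = −F gives Δ = (17.125, 20.250, 24.625).
Then the next iterate is (x, y, z)₁ = (18.625, 19.250, 24.125).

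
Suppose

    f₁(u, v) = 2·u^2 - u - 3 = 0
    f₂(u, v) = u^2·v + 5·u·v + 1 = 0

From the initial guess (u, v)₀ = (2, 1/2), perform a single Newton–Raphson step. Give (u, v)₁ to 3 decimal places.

(1.571, 0.066)

At (2, 1/2): F = (3.000, 8.000).
Jacobian J = [[4·u - 1, 0], [2·u·v + 5·v, u^2 + 5·u]].
At the point, J = [[7.000, 0.000], [4.500, 14.000]] (det J = 98.000).
Solving J·Δ = −F gives Δ = (-0.429, -0.434).
Then the next iterate is (u, v)₁ = (1.571, 0.066).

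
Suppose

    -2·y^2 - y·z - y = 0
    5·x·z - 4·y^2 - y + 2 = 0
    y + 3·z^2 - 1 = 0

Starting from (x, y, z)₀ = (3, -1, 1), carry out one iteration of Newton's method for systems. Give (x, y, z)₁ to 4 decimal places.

At (3, -1, 1): F = (0.0000, 14.0000, 1.0000).
Jacobian J = [[0, -4·y - z - 1, -y], [5·z, -8·y - 1, 5·x], [0, 1, 6·z]].
At the point, J = [[0.0000, 2.0000, 1.0000], [5.0000, 7.0000, 15.0000], [0.0000, 1.0000, 6.0000]] (det J = -55.0000).
Solving J·Δ = −F gives Δ = (-2.3818, 0.0909, -0.1818).
Then the next iterate is (x, y, z)₁ = (0.6182, -0.9091, 0.8182).

(0.6182, -0.9091, 0.8182)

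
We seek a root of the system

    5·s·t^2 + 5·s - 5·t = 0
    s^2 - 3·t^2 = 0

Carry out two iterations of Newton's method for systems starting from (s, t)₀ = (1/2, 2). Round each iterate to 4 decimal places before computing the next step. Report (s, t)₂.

(0.5502, 0.5631)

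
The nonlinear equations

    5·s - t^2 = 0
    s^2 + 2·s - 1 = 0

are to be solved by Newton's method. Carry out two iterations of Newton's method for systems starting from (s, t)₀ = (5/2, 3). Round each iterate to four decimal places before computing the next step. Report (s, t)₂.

(0.5091, 1.7201)

At (5/2, 3): F = (3.5000, 10.2500).
Jacobian J = [[5, -2·t], [2·s + 2, 0]].
At the point, J = [[5.0000, -6.0000], [7.0000, 0.0000]] (det J = 42.0000).
Solving J·Δ = −F gives Δ = (-1.4643, -0.6369).
Then the next iterate is (s, t)₁ = (1.0357, 2.3631).
Round to (1.0357, 2.3631) and repeat: F = (-0.405742, 2.144074), J = [[5.0000, -4.7262], [4.0714, 0.0000]].
Δ = (-0.5266, -0.6430), so (s, t)₂ = (0.5091, 1.7201).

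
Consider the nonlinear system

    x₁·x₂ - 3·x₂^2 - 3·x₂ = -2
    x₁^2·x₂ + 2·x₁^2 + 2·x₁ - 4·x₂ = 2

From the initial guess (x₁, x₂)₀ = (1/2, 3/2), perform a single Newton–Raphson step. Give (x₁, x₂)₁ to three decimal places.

At (1/2, 3/2): F = (-8.500, -6.125).
Jacobian J = [[x₂, x₁ - 6·x₂ - 3], [2·x₁·x₂ + 4·x₁ + 2, x₁^2 - 4]].
At the point, J = [[1.500, -11.500], [5.500, -3.750]] (det J = 57.625).
Solving J·Δ = −F gives Δ = (0.669, -0.652).
Then the next iterate is (x₁, x₂)₁ = (1.169, 0.848).

(1.169, 0.848)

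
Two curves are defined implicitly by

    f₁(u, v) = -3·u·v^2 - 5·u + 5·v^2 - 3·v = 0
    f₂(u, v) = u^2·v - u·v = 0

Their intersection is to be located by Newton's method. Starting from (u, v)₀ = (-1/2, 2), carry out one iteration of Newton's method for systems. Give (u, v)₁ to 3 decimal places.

At (-1/2, 2): F = (22.500, 1.500).
Jacobian J = [[-3·v^2 - 5, -6·u·v + 10·v - 3], [2·u·v - v, u^2 - u]].
At the point, J = [[-17.000, 23.000], [-4.000, 0.750]] (det J = 79.250).
Solving J·Δ = −F gives Δ = (0.222, -0.814).
Then the next iterate is (u, v)₁ = (-0.278, 1.186).

(-0.278, 1.186)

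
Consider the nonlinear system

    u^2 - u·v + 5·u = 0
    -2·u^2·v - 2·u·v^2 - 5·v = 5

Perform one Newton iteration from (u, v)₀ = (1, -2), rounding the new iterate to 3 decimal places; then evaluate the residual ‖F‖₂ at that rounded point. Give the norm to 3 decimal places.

At (1, -2): F = (8.000, 1.000).
Jacobian J = [[2·u - v + 5, -u], [-4·u·v - 2·v^2, -2·u^2 - 4·u·v - 5]].
At the point, J = [[9.000, -1.000], [0.000, 1.000]] (det J = 9.000).
Solving J·Δ = −F gives Δ = (-1.000, -1.000).
Then the next iterate is (u, v)₁ = (0.000, -3.000).
Re-evaluating at (0.000, -3.000): F = (0.000, 10.000), so ‖F‖₂ = 10.000.

10.000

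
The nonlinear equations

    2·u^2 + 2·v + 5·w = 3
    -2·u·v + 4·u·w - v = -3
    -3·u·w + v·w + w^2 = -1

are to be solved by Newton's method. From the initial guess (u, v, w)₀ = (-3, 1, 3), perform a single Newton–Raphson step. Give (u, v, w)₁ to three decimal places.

(-1.012, -0.167, 1.837)

At (-3, 1, 3): F = (32.000, -28.000, 40.000).
Jacobian J = [[4·u, 2, 5], [-2·v + 4·w, -2·u - 1, 4·u], [-3·w, w, -3·u + v + 2·w]].
At the point, J = [[-12.000, 2.000, 5.000], [10.000, 5.000, -12.000], [-9.000, 3.000, 16.000]] (det J = -1121.000).
Solving J·Δ = −F gives Δ = (1.988, -1.167, -1.163).
Then the next iterate is (u, v, w)₁ = (-1.012, -0.167, 1.837).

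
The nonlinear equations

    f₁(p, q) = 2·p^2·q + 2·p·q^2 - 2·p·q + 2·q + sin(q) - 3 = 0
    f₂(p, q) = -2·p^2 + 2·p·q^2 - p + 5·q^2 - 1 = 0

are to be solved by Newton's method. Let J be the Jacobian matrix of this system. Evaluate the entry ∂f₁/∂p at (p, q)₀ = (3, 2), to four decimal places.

28.0000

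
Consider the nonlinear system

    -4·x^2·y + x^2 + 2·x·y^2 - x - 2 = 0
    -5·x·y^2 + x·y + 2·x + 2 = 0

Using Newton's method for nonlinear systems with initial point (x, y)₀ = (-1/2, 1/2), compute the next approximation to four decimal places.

(-0.1429, -0.4107)

At (-1/2, 1/2): F = (-2.0000, 1.3750).
Jacobian J = [[-8·x·y + 2·x + 2·y^2 - 1, -4·x^2 + 4·x·y], [-5·y^2 + y + 2, -10·x·y + x]].
At the point, J = [[0.5000, -2.0000], [1.2500, 2.0000]] (det J = 3.5000).
Solving J·Δ = −F gives Δ = (0.3571, -0.9107).
Then the next iterate is (x, y)₁ = (-0.1429, -0.4107).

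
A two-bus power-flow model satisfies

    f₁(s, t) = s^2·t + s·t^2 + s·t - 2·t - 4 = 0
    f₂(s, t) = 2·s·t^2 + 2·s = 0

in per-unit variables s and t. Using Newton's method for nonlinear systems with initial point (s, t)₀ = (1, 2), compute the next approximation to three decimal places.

(2.000, -0.500)

At (1, 2): F = (0.000, 10.000).
Jacobian J = [[2·s·t + t^2 + t, s^2 + 2·s·t + s - 2], [2·t^2 + 2, 4·s·t]].
At the point, J = [[10.000, 4.000], [10.000, 8.000]] (det J = 40.000).
Solving J·Δ = −F gives Δ = (1.000, -2.500).
Then the next iterate is (s, t)₁ = (2.000, -0.500).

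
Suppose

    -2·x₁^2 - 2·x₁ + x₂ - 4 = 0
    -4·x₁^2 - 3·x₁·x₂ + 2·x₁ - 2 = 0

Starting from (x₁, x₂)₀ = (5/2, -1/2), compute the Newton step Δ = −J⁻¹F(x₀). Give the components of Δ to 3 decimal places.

(-1.721, 1.352)

At (5/2, -1/2): F = (-22.000, -18.250).
Jacobian J = [[-4·x₁ - 2, 1], [-8·x₁ - 3·x₂ + 2, -3·x₁]].
At the point, J = [[-12.000, 1.000], [-16.500, -7.500]] (det J = 106.500).
Solving J·Δ = −F gives Δ = (-1.721, 1.352).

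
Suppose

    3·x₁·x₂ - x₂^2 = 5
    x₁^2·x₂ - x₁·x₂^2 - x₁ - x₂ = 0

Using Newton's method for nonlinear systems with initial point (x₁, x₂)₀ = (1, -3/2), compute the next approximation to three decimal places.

At (1, -3/2): F = (-11.750, -3.250).
Jacobian J = [[3·x₂, 3·x₁ - 2·x₂], [2·x₁·x₂ - x₂^2 - 1, x₁^2 - 2·x₁·x₂ - 1]].
At the point, J = [[-4.500, 6.000], [-6.250, 3.000]] (det J = 24.000).
Solving J·Δ = −F gives Δ = (0.656, 2.451).
Then the next iterate is (x₁, x₂)₁ = (1.656, 0.951).

(1.656, 0.951)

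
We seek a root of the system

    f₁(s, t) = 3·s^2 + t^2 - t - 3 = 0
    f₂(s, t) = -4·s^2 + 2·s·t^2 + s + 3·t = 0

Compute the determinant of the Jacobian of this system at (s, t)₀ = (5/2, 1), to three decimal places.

J = [[6·s, 2·t - 1], [-8·s + 2·t^2 + 1, 4·s·t + 3]].
At the point, J = [[15.000, 1.000], [-17.000, 13.000]].
det J = 212.000.

212.000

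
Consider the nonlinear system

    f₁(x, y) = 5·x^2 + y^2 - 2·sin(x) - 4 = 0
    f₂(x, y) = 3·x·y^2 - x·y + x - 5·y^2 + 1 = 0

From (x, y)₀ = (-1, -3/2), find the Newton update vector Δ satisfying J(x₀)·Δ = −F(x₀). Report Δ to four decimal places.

At (-1, -3/2): F = (4.932942, -19.5000).
Jacobian J = [[10·x - 2·cos(x), 2·y], [3·y^2 - y + 1, 6·x·y - x - 10·y]].
At the point, J = [[-11.080605, -3.0000], [9.2500, 25.0000]] (det J = -249.265115).
Solving J·Δ = −F gives Δ = (0.2601, 0.6838).

(0.2601, 0.6838)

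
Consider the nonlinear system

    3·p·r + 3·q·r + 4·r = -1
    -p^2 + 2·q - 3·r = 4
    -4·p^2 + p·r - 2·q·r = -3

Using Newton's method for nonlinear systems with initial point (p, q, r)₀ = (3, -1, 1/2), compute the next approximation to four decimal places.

At (3, -1, 1/2): F = (6.0000, -16.5000, -30.5000).
Jacobian J = [[3·r, 3·r, 3·p + 3·q + 4], [-2·p, 2, -3], [-8·p + r, -2·r, p - 2·q]].
At the point, J = [[1.5000, 1.5000, 10.0000], [-6.0000, 2.0000, -3.0000], [-23.5000, -1.0000, 5.0000]] (det J = 691.2500).
Solving J·Δ = −F gives Δ = (-1.5595, 2.4673, -0.7362).
Then the next iterate is (p, q, r)₁ = (1.4405, 1.4673, -0.2362).

(1.4405, 1.4673, -0.2362)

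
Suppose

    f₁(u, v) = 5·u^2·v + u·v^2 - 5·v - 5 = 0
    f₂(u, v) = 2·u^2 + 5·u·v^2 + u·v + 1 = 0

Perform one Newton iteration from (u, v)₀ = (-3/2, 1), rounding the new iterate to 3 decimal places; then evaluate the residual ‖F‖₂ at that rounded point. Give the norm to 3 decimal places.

0.304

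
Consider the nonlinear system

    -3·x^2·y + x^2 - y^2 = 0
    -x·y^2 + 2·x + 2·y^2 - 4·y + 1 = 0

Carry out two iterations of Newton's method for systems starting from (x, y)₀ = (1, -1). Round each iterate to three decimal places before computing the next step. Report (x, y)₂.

At (1, -1): F = (3.000, 8.000).
Jacobian J = [[-6·x·y + 2·x, -3·x^2 - 2·y], [-y^2 + 2, -2·x·y + 4·y - 4]].
At the point, J = [[8.000, -1.000], [1.000, -6.000]] (det J = -47.000).
Solving J·Δ = −F gives Δ = (-0.213, 1.298).
Then the next iterate is (x, y)₁ = (0.787, 0.298).
Round to (0.787, 0.298) and repeat: F = (-0.02315, 1.48972), J = [[0.16684, -2.45411], [1.91120, -3.27705]].
Δ = (-0.901, -0.071), so (x, y)₂ = (-0.114, 0.227).

(-0.114, 0.227)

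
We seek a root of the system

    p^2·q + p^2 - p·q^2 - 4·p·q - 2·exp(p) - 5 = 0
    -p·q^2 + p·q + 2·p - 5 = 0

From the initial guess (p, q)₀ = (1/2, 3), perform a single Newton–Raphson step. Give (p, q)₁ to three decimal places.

At (1/2, 3): F = (-17.79744, -7.000).
Jacobian J = [[2·p·q + 2·p - q^2 - 4·q - 2·exp(p), p^2 - 2·p·q - 4·p], [-q^2 + q + 2, -2·p·q + p]].
At the point, J = [[-20.29744, -4.750], [-4.000, -2.500]] (det J = 31.74361).
Solving J·Δ = −F gives Δ = (-0.354, -2.233).
Then the next iterate is (p, q)₁ = (0.146, 0.767).

(0.146, 0.767)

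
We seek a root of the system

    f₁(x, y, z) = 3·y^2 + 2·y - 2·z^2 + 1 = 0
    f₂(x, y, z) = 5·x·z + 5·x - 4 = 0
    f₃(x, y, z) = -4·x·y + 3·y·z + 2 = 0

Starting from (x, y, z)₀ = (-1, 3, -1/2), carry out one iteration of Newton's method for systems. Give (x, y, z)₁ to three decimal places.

At (-1, 3, -1/2): F = (33.500, -6.500, 9.500).
Jacobian J = [[0, 6·y + 2, -4·z], [5·z + 5, 0, 5·x], [-4·y, -4·x + 3·z, 3·y]].
At the point, J = [[0.000, 20.000, 2.000], [2.500, 0.000, -5.000], [-12.000, 2.500, 9.000]] (det J = 762.500).
Solving J·Δ = −F gives Δ = (-0.795, -1.505, -1.698).
Then the next iterate is (x, y, z)₁ = (-1.795, 1.495, -2.198).

(-1.795, 1.495, -2.198)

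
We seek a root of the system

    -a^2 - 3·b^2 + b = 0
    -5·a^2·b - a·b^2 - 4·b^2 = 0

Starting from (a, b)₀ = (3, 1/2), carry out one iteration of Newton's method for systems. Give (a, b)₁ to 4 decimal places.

(1.4636, 0.4842)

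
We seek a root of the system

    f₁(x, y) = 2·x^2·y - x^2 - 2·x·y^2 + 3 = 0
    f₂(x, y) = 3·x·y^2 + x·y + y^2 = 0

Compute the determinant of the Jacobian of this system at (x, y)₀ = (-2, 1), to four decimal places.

8.0000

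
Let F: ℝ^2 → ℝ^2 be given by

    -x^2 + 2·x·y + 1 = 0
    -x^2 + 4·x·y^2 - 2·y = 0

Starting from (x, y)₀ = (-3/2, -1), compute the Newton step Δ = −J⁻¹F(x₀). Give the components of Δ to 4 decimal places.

(0.0403, 0.5968)

At (-3/2, -1): F = (1.7500, -6.2500).
Jacobian J = [[-2·x + 2·y, 2·x], [-2·x + 4·y^2, 8·x·y - 2]].
At the point, J = [[1.0000, -3.0000], [7.0000, 10.0000]] (det J = 31.0000).
Solving J·Δ = −F gives Δ = (0.0403, 0.5968).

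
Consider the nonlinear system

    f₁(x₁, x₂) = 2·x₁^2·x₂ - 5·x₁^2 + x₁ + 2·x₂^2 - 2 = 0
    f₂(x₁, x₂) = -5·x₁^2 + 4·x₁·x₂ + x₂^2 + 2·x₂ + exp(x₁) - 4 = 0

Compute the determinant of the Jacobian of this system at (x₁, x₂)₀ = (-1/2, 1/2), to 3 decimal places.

-14.016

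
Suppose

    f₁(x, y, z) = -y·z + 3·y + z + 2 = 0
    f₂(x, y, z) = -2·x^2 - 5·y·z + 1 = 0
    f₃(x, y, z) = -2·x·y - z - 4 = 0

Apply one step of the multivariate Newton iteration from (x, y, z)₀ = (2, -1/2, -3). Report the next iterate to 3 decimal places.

At (2, -1/2, -3): F = (-4.000, -14.500, 1.000).
Jacobian J = [[0, -z + 3, -y + 1], [-4·x, -5·z, -5·y], [-2·y, -2·x, -1]].
At the point, J = [[0.000, 6.000, 1.500], [-8.000, 15.000, 2.500], [1.000, -4.000, -1.000]] (det J = -7.500).
Solving J·Δ = −F gives Δ = (1.667, 4.233, -14.267).
Then the next iterate is (x, y, z)₁ = (3.667, 3.733, -17.267).

(3.667, 3.733, -17.267)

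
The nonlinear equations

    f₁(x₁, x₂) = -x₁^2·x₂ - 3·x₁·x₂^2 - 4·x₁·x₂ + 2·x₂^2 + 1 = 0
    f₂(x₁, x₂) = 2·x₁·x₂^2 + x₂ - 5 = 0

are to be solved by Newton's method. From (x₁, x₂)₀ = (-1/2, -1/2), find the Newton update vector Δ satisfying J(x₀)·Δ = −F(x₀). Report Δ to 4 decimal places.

At (-1/2, -1/2): F = (1.0000, -5.7500).
Jacobian J = [[-2·x₁·x₂ - 3·x₂^2 - 4·x₂, -x₁^2 - 6·x₁·x₂ - 4·x₁ + 4·x₂], [2·x₂^2, 4·x₁·x₂ + 1]].
At the point, J = [[0.7500, -1.7500], [0.5000, 2.0000]] (det J = 2.3750).
Solving J·Δ = −F gives Δ = (3.3947, 2.0263).

(3.3947, 2.0263)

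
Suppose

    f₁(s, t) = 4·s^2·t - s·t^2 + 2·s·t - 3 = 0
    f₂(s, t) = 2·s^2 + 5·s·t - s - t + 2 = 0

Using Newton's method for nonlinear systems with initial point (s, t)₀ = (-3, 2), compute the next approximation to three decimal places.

At (-3, 2): F = (69.000, -9.000).
Jacobian J = [[8·s·t - t^2 + 2·t, 4·s^2 - 2·s·t + 2·s], [4·s + 5·t - 1, 5·s - 1]].
At the point, J = [[-48.000, 42.000], [-3.000, -16.000]] (det J = 894.000).
Solving J·Δ = −F gives Δ = (0.812, -0.715).
Then the next iterate is (s, t)₁ = (-2.188, 1.285).

(-2.188, 1.285)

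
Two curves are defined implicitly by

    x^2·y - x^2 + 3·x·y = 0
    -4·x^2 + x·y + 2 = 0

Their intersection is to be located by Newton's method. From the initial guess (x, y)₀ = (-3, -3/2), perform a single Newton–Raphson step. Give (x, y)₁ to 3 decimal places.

(-2.143, -4.905)

At (-3, -3/2): F = (-9.000, -29.500).
Jacobian J = [[2·x·y - 2·x + 3·y, x^2 + 3·x], [-8·x + y, x]].
At the point, J = [[10.500, 0.000], [22.500, -3.000]] (det J = -31.500).
Solving J·Δ = −F gives Δ = (0.857, -3.405).
Then the next iterate is (x, y)₁ = (-2.143, -4.905).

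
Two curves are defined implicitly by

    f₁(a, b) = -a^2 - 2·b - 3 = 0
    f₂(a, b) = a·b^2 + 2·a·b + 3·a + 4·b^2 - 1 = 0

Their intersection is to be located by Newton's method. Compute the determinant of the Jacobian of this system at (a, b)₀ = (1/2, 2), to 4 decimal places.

3.0000

J = [[-2·a, -2], [b^2 + 2·b + 3, 2·a·b + 2·a + 8·b]].
At the point, J = [[-1.0000, -2.0000], [11.0000, 19.0000]].
det J = 3.0000.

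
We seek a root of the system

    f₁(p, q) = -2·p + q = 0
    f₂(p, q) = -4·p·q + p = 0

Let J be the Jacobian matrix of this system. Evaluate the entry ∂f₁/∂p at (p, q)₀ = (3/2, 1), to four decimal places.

-2.0000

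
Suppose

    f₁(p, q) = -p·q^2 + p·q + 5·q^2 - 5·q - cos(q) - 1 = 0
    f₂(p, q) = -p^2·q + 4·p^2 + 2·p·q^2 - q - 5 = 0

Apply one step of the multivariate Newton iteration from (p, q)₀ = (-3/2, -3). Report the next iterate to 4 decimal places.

At (-3/2, -3): F = (77.989992, -13.2500).
Jacobian J = [[-q^2 + q, -2·p·q + p + 10·q + sin(q) - 5], [-2·p·q + 8·p + 2·q^2, -p^2 + 4·p·q - 1]].
At the point, J = [[-12.0000, -45.641120], [-3.0000, 14.7500]] (det J = -313.923360).
Solving J·Δ = −F gives Δ = (1.7380, 1.2518).
Then the next iterate is (p, q)₁ = (0.2380, -1.7482).

(0.2380, -1.7482)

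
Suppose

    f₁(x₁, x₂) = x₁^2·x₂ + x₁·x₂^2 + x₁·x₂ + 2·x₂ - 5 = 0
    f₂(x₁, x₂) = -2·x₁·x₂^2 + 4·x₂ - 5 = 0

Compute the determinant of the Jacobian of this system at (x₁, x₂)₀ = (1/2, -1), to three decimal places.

-2.500

J = [[2·x₁·x₂ + x₂^2 + x₂, x₁^2 + 2·x₁·x₂ + x₁ + 2], [-2·x₂^2, -4·x₁·x₂ + 4]].
At the point, J = [[-1.000, 1.750], [-2.000, 6.000]].
det J = -2.500.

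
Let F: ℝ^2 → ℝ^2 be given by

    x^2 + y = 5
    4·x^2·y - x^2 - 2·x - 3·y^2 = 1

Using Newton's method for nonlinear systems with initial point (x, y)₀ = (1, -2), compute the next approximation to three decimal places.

(2.385, 1.231)

At (1, -2): F = (-6.000, -24.000).
Jacobian J = [[2·x, 1], [8·x·y - 2·x - 2, 4·x^2 - 6·y]].
At the point, J = [[2.000, 1.000], [-20.000, 16.000]] (det J = 52.000).
Solving J·Δ = −F gives Δ = (1.385, 3.231).
Then the next iterate is (x, y)₁ = (2.385, 1.231).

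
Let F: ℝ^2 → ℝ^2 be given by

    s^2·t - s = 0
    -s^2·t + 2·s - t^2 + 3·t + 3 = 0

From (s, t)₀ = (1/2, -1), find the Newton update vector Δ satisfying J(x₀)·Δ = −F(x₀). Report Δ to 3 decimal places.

(-0.354, 0.171)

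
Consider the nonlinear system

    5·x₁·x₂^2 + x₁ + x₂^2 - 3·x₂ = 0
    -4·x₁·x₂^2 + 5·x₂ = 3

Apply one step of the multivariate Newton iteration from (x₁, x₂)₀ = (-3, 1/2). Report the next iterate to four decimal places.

(1.4000, 0.6118)

At (-3, 1/2): F = (-8.0000, 2.5000).
Jacobian J = [[5·x₂^2 + 1, 10·x₁·x₂ + 2·x₂ - 3], [-4·x₂^2, -8·x₁·x₂ + 5]].
At the point, J = [[2.2500, -17.0000], [-1.0000, 17.0000]] (det J = 21.2500).
Solving J·Δ = −F gives Δ = (4.4000, 0.1118).
Then the next iterate is (x₁, x₂)₁ = (1.4000, 0.6118).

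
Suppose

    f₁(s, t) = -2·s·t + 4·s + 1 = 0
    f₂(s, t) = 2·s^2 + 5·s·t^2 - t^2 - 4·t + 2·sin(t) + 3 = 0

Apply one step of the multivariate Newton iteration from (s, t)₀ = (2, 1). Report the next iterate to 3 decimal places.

At (2, 1): F = (5.000, 17.68294).
Jacobian J = [[-2·t + 4, -2·s], [4·s + 5·t^2, 10·s·t - 2·t + 2·cos(t) - 4]].
At the point, J = [[2.000, -4.000], [13.000, 15.08060]] (det J = 82.16121).
Solving J·Δ = −F gives Δ = (-1.779, 0.361).
Then the next iterate is (s, t)₁ = (0.221, 1.361).

(0.221, 1.361)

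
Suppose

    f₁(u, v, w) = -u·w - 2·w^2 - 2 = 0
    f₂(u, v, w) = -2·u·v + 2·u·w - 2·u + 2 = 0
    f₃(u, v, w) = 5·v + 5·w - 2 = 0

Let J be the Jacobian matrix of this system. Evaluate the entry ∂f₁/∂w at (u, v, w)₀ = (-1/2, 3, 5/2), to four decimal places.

∂f₁/∂w = -u - 4·w.
At (-1/2, 3, 5/2) this is -9.5000.

-9.5000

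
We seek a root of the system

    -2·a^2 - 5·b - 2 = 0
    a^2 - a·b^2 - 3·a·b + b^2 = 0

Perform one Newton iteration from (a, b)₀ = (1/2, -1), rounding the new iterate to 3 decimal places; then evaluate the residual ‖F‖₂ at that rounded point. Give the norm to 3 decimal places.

0.498

At (1/2, -1): F = (2.500, 2.250).
Jacobian J = [[-4·a, -5], [2·a - b^2 - 3·b, -2·a·b - 3·a + 2·b]].
At the point, J = [[-2.000, -5.000], [3.000, -2.500]] (det J = 20.000).
Solving J·Δ = −F gives Δ = (-0.250, 0.600).
Then the next iterate is (a, b)₁ = (0.250, -0.400).
Re-evaluating at (0.250, -0.400): F = (-0.125, 0.48250), so ‖F‖₂ = 0.498.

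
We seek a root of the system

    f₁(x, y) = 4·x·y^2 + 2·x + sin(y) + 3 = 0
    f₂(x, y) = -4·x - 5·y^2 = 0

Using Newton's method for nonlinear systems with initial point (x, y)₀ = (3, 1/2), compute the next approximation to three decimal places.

(0.036, 0.222)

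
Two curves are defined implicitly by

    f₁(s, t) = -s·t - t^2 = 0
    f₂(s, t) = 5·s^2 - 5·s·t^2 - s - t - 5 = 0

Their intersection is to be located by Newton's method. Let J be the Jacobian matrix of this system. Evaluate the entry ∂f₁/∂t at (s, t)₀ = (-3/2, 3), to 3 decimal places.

-4.500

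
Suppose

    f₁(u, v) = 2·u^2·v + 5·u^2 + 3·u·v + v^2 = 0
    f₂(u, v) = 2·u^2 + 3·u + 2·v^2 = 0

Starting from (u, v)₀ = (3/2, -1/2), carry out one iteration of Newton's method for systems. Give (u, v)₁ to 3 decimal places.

At (3/2, -1/2): F = (7.000, 9.500).
Jacobian J = [[4·u·v + 10·u + 3·v, 2·u^2 + 3·u + 2·v], [4·u + 3, 4·v]].
At the point, J = [[10.500, 8.000], [9.000, -2.000]] (det J = -93.000).
Solving J·Δ = −F gives Δ = (-0.968, 0.395).
Then the next iterate is (u, v)₁ = (0.532, -0.105).

(0.532, -0.105)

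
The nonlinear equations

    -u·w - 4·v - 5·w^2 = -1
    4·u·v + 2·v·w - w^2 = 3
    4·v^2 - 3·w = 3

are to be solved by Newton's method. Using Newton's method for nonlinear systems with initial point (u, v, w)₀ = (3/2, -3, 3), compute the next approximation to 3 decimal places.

(-0.217, -1.857, 1.860)

At (3/2, -3, 3): F = (-36.500, -48.000, 24.000).
Jacobian J = [[-w, -4, -u - 10·w], [4·v, 4·u + 2·w, 2·v - 2·w], [0, 8·v, -3]].
At the point, J = [[-3.000, -4.000, -31.500], [-12.000, 12.000, -12.000], [0.000, -24.000, -3.000]] (det J = -7956.000).
Solving J·Δ = −F gives Δ = (-1.717, 1.143, -1.140).
Then the next iterate is (u, v, w)₁ = (-0.217, -1.857, 1.860).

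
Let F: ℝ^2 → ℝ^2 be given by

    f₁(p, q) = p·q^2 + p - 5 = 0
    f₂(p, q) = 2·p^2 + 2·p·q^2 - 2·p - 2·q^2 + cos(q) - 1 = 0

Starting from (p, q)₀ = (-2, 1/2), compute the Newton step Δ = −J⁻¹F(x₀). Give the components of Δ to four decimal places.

At (-2, 1/2): F = (-7.5000, 10.377583).
Jacobian J = [[q^2 + 1, 2·p·q], [4·p + 2·q^2 - 2, 4·p·q - 4·q - sin(q)]].
At the point, J = [[1.2500, -2.0000], [-9.5000, -6.479426]] (det J = -27.099282).
Solving J·Δ = −F gives Δ = (2.5591, -2.1505).

(2.5591, -2.1505)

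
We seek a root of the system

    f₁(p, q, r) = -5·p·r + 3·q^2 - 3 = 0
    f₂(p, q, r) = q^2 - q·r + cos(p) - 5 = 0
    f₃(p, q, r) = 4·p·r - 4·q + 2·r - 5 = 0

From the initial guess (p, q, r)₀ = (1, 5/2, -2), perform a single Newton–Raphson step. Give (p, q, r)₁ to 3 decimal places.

(-0.043, 2.520, 1.122)

At (1, 5/2, -2): F = (25.750, 6.79030, -27.000).
Jacobian J = [[-5·r, 6·q, -5·p], [-sin(p), 2·q - r, -q], [4·r, -4, 4·p + 2]].
At the point, J = [[10.000, 15.000, -5.000], [-0.84147, 7.000, -2.500], [-8.000, -4.000, 6.000]] (det J = 398.90297).
Solving J·Δ = −F gives Δ = (-1.043, 0.020, 3.122).
Then the next iterate is (p, q, r)₁ = (-0.043, 2.520, 1.122).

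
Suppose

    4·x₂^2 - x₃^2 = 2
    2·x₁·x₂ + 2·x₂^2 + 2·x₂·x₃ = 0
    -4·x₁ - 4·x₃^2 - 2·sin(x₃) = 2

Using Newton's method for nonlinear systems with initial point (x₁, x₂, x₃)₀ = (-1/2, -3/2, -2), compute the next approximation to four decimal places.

At (-1/2, -3/2, -2): F = (3.0000, 12.0000, -14.181405).
Jacobian J = [[0, 8·x₂, -2·x₃], [2·x₂, 2·x₁ + 4·x₂ + 2·x₃, 2·x₂], [-4, 0, -8·x₃ - 2·cos(x₃)]].
At the point, J = [[0.0000, -12.0000, 4.0000], [-3.0000, -11.0000, -3.0000], [-4.0000, 0.0000, 16.832294]] (det J = -925.962572).
Solving J·Δ = −F gives Δ = (0.7926, 0.5936, 1.0309).
Then the next iterate is (x₁, x₂, x₃)₁ = (0.2926, -0.9064, -0.9691).

(0.2926, -0.9064, -0.9691)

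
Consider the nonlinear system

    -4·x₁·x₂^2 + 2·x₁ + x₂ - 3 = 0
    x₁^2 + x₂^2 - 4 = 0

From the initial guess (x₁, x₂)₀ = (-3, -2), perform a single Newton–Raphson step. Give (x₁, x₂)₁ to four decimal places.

At (-3, -2): F = (37.0000, 9.0000).
Jacobian J = [[-4·x₂^2 + 2, -8·x₁·x₂ + 1], [2·x₁, 2·x₂]].
At the point, J = [[-14.0000, -47.0000], [-6.0000, -4.0000]] (det J = -226.0000).
Solving J·Δ = −F gives Δ = (1.2168, 0.4248).
Then the next iterate is (x₁, x₂)₁ = (-1.7832, -1.5752).

(-1.7832, -1.5752)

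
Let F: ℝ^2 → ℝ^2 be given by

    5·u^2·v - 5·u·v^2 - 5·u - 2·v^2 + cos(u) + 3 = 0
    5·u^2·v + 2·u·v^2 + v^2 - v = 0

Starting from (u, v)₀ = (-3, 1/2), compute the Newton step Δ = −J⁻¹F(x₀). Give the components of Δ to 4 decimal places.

At (-3, 1/2): F = (42.760008, 20.7500).
Jacobian J = [[10·u·v - 5·v^2 - sin(u) - 5, 5·u^2 - 10·u·v - 4·v], [10·u·v + 2·v^2, 5·u^2 + 4·u·v + 2·v - 1]].
At the point, J = [[-21.108880, 58.0000], [-14.5000, 39.0000]] (det J = 17.753680).
Solving J·Δ = −F gives Δ = (-26.1433, -10.2520).

(-26.1433, -10.2520)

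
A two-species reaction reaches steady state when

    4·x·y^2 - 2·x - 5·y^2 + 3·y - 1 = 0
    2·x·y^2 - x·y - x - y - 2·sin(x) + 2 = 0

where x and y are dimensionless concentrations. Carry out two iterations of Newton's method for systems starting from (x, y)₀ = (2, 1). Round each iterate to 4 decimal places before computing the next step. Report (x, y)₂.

At (2, 1): F = (1.0000, -0.818595).
Jacobian J = [[4·y^2 - 2, 8·x·y - 10·y + 3], [2·y^2 - y - 2·cos(x) - 1, 4·x·y - x - 1]].
At the point, J = [[2.0000, 9.0000], [0.832294, 5.0000]] (det J = 2.509357).
Solving J·Δ = −F gives Δ = (-4.9285, 0.9841).
Then the next iterate is (x, y)₁ = (-2.9285, 1.9841).
Round to (-2.9285, 1.9841) and repeat: F = (-54.987915, -13.879171), J = [[13.746611, -63.324495], [6.843969, -21.313247]].
Δ = (-2.0874, -1.3215), so (x, y)₂ = (-5.0159, 0.6626).

(-5.0159, 0.6626)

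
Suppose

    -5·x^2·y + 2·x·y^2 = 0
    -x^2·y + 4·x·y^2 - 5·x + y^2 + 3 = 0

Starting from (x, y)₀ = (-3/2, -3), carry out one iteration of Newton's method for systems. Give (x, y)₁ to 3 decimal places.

At (-3/2, -3): F = (6.750, -27.750).
Jacobian J = [[-10·x·y + 2·y^2, -5·x^2 + 4·x·y], [-2·x·y + 4·y^2 - 5, -x^2 + 8·x·y + 2·y]].
At the point, J = [[-27.000, 6.750], [22.000, 27.750]] (det J = -897.750).
Solving J·Δ = −F gives Δ = (0.417, 0.669).
Then the next iterate is (x, y)₁ = (-1.083, -2.331).

(-1.083, -2.331)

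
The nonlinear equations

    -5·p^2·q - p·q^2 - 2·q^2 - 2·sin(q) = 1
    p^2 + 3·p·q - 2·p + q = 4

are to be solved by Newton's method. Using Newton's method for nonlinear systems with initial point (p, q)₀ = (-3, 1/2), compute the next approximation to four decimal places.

(-1.7628, 0.3697)

At (-3, 1/2): F = (-24.208851, 7.0000).
Jacobian J = [[-10·p·q - q^2, -5·p^2 - 2·p·q - 4·q - 2·cos(q)], [2·p + 3·q - 2, 3·p + 1]].
At the point, J = [[14.7500, -45.755165], [-6.5000, -8.0000]] (det J = -415.408573).
Solving J·Δ = −F gives Δ = (1.2372, -0.1303).
Then the next iterate is (p, q)₁ = (-1.7628, 0.3697).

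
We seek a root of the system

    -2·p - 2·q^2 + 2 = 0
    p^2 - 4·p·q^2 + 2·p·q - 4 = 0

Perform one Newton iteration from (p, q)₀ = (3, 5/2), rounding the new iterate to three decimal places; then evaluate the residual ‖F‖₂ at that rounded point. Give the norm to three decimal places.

64.543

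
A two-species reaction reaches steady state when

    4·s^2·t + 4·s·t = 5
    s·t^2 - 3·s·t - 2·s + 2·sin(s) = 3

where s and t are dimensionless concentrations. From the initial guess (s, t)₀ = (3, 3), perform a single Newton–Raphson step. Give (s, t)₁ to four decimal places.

At (3, 3): F = (139.0000, -8.717760).
Jacobian J = [[8·s·t + 4·t, 4·s^2 + 4·s], [t^2 - 3·t + 2·cos(s) - 2, 2·s·t - 3·s]].
At the point, J = [[84.0000, 48.0000], [-3.979985, 9.0000]] (det J = 947.039280).
Solving J·Δ = −F gives Δ = (-1.7628, 0.1891).
Then the next iterate is (s, t)₁ = (1.2372, 3.1891).

(1.2372, 3.1891)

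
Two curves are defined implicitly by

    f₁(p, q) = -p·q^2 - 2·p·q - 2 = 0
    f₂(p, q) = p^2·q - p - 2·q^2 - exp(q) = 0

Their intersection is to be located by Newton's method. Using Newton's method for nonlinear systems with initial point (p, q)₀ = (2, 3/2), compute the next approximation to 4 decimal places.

At (2, 3/2): F = (-12.5000, -4.981689).
Jacobian J = [[-q^2 - 2·q, -2·p·q - 2·p], [2·p·q - 1, p^2 - 4·q - exp(q)]].
At the point, J = [[-5.2500, -10.0000], [5.0000, -6.481689]] (det J = 84.028868).
Solving J·Δ = −F gives Δ = (-0.3714, -1.0550).
Then the next iterate is (p, q)₁ = (1.6286, 0.4450).

(1.6286, 0.4450)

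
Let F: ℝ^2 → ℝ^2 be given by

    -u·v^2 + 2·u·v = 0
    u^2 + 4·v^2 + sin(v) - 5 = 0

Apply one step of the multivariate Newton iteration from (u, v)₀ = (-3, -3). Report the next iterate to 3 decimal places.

(-2.273, -1.580)

At (-3, -3): F = (45.000, 39.85888).
Jacobian J = [[-v^2 + 2·v, -2·u·v + 2·u], [2·u, 8·v + cos(v)]].
At the point, J = [[-15.000, -24.000], [-6.000, -24.98999]] (det J = 230.84989).
Solving J·Δ = −F gives Δ = (0.727, 1.420).
Then the next iterate is (u, v)₁ = (-2.273, -1.580).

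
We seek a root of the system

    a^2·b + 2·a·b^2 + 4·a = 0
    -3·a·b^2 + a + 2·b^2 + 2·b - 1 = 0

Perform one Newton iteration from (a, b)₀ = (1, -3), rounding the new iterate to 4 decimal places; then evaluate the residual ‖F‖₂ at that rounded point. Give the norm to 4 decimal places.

At (1, -3): F = (19.0000, -15.0000).
Jacobian J = [[2·a·b + 2·b^2 + 4, a^2 + 4·a·b], [-3·b^2 + 1, -6·a·b + 4·b + 2]].
At the point, J = [[16.0000, -11.0000], [-26.0000, 8.0000]] (det J = -158.0000).
Solving J·Δ = −F gives Δ = (-0.0823, 1.6076).
Then the next iterate is (a, b)₁ = (0.9177, -1.3924).
Re-evaluating at (0.9177, -1.3924): F = (6.056591, -4.327194), so ‖F‖₂ = 7.4436.

7.4436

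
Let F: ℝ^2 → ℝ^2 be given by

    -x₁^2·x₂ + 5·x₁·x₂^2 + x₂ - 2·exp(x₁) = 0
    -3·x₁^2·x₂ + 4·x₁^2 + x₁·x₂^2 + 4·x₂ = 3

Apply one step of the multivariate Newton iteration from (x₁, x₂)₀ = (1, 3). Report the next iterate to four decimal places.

(1.4267, 1.2038)

At (1, 3): F = (39.563436, 13.0000).
Jacobian J = [[-2·x₁·x₂ + 5·x₂^2 - 2·exp(x₁), -x₁^2 + 10·x₁·x₂ + 1], [-6·x₁·x₂ + 8·x₁ + x₂^2, -3·x₁^2 + 2·x₁·x₂ + 4]].
At the point, J = [[33.563436, 30.0000], [-1.0000, 7.0000]] (det J = 264.944054).
Solving J·Δ = −F gives Δ = (0.4267, -1.7962).
Then the next iterate is (x₁, x₂)₁ = (1.4267, 1.2038).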